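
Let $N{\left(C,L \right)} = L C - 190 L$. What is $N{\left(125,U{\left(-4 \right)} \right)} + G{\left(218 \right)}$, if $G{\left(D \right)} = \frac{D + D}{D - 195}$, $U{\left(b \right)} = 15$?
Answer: $- \frac{21989}{23} \approx -956.04$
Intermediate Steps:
$G{\left(D \right)} = \frac{2 D}{-195 + D}$
$N{\left(C,L \right)} = - 190 L + C L$ ($N{\left(C,L \right)} = C L - 190 L = - 190 L + C L$)
$N{\left(125,U{\left(-4 \right)} \right)} + G{\left(218 \right)} = 15 \left(-190 + 125\right) + 2 \cdot 218 \frac{1}{-195 + 218} = 15 \left(-65\right) + 2 \cdot 218 \cdot \frac{1}{23} = -975 + 2 \cdot 218 \cdot \frac{1}{23} = -975 + \frac{436}{23} = - \frac{21989}{23}$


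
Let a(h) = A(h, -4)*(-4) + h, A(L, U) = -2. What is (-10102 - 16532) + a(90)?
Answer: -26536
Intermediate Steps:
a(h) = 8 + h (a(h) = -2*(-4) + h = 8 + h)
(-10102 - 16532) + a(90) = (-10102 - 16532) + (8 + 90) = -26634 + 98 = -26536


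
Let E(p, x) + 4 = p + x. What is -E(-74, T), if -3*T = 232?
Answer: 466/3 ≈ 155.33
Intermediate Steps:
T = -232/3 (T = -⅓*232 = -232/3 ≈ -77.333)
E(p, x) = -4 + p + x (E(p, x) = -4 + (p + x) = -4 + p + x)
-E(-74, T) = -(-4 - 74 - 232/3) = -1*(-466/3) = 466/3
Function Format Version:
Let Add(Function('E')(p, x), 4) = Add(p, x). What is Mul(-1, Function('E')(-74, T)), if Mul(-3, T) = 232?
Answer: Rational(466, 3) ≈ 155.33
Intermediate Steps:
T = Rational(-232, 3) (T = Mul(Rational(-1, 3), 232) = Rational(-232, 3) ≈ -77.333)
Function('E')(p, x) = Add(-4, p, x) (Function('E')(p, x) = Add(-4, Add(p, x)) = Add(-4, p, x))
Mul(-1, Function('E')(-74, T)) = Mul(-1, Add(-4, -74, Rational(-232, 3))) = Mul(-1, Rational(-466, 3)) = Rational(466, 3)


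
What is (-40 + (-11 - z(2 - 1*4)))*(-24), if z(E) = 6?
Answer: 1368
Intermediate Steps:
(-40 + (-11 - z(2 - 1*4)))*(-24) = (-40 + (-11 - 1*6))*(-24) = (-40 + (-11 - 6))*(-24) = (-40 - 17)*(-24) = -57*(-24) = 1368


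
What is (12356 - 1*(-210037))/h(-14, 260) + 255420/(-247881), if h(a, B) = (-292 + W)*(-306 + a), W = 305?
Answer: -18729848811/343728320 ≈ -54.490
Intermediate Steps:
h(a, B) = -3978 + 13*a (h(a, B) = (-292 + 305)*(-306 + a) = 13*(-306 + a) = -3978 + 13*a)
(12356 - 1*(-210037))/h(-14, 260) + 255420/(-247881) = (12356 - 1*(-210037))/(-3978 + 13*(-14)) + 255420/(-247881) = (12356 + 210037)/(-3978 - 182) + 255420*(-1/247881) = 222393/(-4160) - 85140/82627 = 222393*(-1/4160) - 85140/82627 = -222393/4160 - 85140/82627 = -18729848811/343728320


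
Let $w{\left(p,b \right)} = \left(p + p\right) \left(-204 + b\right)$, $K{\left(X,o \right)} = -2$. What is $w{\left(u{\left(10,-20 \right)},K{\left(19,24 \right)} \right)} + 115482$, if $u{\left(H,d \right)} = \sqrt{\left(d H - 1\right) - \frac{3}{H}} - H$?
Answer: $119602 - \frac{206 i \sqrt{20130}}{5} \approx 1.196 \cdot 10^{5} - 5845.5 i$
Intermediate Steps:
$u{\left(H,d \right)} = \sqrt{-1 - \frac{3}{H} + H d} - H$ ($u{\left(H,d \right)} = \sqrt{\left(H d - 1\right) - \frac{3}{H}} - H = \sqrt{\left(-1 + H d\right) - \frac{3}{H}} - H = \sqrt{-1 - \frac{3}{H} + H d} - H$)
$w{\left(p,b \right)} = 2 p \left(-204 + b\right)$
$w{\left(u{\left(10,-20 \right)},K{\left(19,24 \right)} \right)} + 115482 = 2 \left(\sqrt{-1 - \frac{3}{10} + 10 \left(-20\right)} - 10\right) \left(-204 - 2\right) + 115482 = 2 \left(\sqrt{-1 - \frac{3}{10} - 200} - 10\right) \left(-206\right) + 115482 = 2 \left(\sqrt{- \frac{2013}{10}} - 10\right) \left(-206\right) + 115482 = 2 \left(\frac{i \sqrt{20130}}{10} - 10\right) \left(-206\right) + 115482 = 2 \left(-10 + \frac{i \sqrt{20130}}{10}\right) \left(-206\right) + 115482 = \left(4120 - \frac{206 i \sqrt{20130}}{5}\right) + 115482 = 119602 - \frac{206 i \sqrt{20130}}{5}$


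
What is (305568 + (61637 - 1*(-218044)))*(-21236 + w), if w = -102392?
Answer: -72353163372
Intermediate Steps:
(305568 + (61637 - 1*(-218044)))*(-21236 + w) = (305568 + (61637 - 1*(-218044)))*(-21236 - 102392) = (305568 + (61637 + 218044))*(-123628) = (305568 + 279681)*(-123628) = 585249*(-123628) = -72353163372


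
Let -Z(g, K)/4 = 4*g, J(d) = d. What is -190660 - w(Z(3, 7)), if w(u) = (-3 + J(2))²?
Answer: -190661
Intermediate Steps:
Z(g, K) = -16*g
w(u) = 1 (w(u) = (-3 + 2)² = (-1)² = 1)
-190660 - w(Z(3, 7)) = -190660 - 1*1 = -190660 - 1 = -190661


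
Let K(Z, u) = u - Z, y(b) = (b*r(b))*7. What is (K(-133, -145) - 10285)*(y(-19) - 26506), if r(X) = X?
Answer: 246911763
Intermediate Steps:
y(b) = 7*b² (y(b) = (b*b)*7 = b²*7 = 7*b²)
(K(-133, -145) - 10285)*(y(-19) - 26506) = ((-145 - 1*(-133)) - 10285)*(7*(-19)² - 26506) = ((-145 + 133) - 10285)*(7*361 - 26506) = (-12 - 10285)*(2527 - 26506) = -10297*(-23979) = 246911763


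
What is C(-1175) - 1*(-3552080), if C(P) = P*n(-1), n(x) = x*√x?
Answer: 3552080 + 1175*I ≈ 3.5521e+6 + 1175.0*I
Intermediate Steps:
n(x) = x^(3/2)
C(P) = -I*P (C(P) = P*(-1)^(3/2) = P*(-I) = -I*P)
C(-1175) - 1*(-3552080) = -1*I*(-1175) - 1*(-3552080) = 1175*I + 3552080 = 3552080 + 1175*I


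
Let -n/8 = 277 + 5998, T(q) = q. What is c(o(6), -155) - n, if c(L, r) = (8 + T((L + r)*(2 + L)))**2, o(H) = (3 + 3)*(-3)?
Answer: 7756376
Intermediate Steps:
o(H) = -18 (o(H) = 6*(-3) = -18)
n = -50200 (n = -8*(277 + 5998) = -8*6275 = -50200)
c(L, r) = (8 + (2 + L)*(L + r))**2 (c(L, r) = (8 + (L + r)*(2 + L))**2 = (8 + (2 + L)*(L + r))**2)
c(o(6), -155) - n = (8 + (-18)**2 + 2*(-18) + 2*(-155) - 18*(-155))**2 - 1*(-50200) = (8 + 324 - 36 - 310 + 2790)**2 + 50200 = 2776**2 + 50200 = 7706176 + 50200 = 7756376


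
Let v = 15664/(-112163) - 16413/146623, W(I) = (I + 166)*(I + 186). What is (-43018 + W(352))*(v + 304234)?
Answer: 1179114654033560381350/16445675549 ≈ 7.1698e+10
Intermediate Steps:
W(I) = (166 + I)*(186 + I)
v = -4137633991/16445675549 (v = 15664*(-1/112163) - 16413*1/146623 = -15664/112163 - 16413/146623 = -4137633991/16445675549 ≈ -0.25159)
(-43018 + W(352))*(v + 304234) = (-43018 + (30876 + 352² + 352*352))*(-4137633991/16445675549 + 304234) = (-43018 + (30876 + 123904 + 123904))*(5003329517340475/16445675549) = (-43018 + 278684)*(5003329517340475/16445675549) = 235666*(5003329517340475/16445675549) = 1179114654033560381350/16445675549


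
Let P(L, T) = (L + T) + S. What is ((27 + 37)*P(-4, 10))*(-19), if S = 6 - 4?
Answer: -9728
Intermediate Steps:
S = 2
P(L, T) = 2 + L + T (P(L, T) = (L + T) + 2 = 2 + L + T)
((27 + 37)*P(-4, 10))*(-19) = ((27 + 37)*(2 - 4 + 10))*(-19) = (64*8)*(-19) = 512*(-19) = -9728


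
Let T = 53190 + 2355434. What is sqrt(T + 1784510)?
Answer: 11*sqrt(34654) ≈ 2047.7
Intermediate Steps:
T = 2408624
sqrt(T + 1784510) = sqrt(2408624 + 1784510) = sqrt(4193134) = 11*sqrt(34654)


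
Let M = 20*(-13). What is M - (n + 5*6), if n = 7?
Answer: -297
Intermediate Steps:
M = -260
M - (n + 5*6) = -260 - (7 + 5*6) = -260 - (7 + 30) = -260 - 1*37 = -260 - 37 = -297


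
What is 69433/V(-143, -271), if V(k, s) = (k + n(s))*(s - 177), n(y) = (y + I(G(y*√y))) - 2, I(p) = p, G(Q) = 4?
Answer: 9919/26368 ≈ 0.37618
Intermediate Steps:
n(y) = 2 + y (n(y) = (y + 4) - 2 = (4 + y) - 2 = 2 + y)
V(k, s) = (-177 + s)*(2 + k + s) (V(k, s) = (k + (2 + s))*(s - 177) = (2 + k + s)*(-177 + s) = (-177 + s)*(2 + k + s))
69433/V(-143, -271) = 69433/(-354 + (-271)² - 177*(-143) - 175*(-271) - 143*(-271)) = 69433/(-354 + 73441 + 25311 + 47425 + 38753) = 69433/184576 = 69433*(1/184576) = 9919/26368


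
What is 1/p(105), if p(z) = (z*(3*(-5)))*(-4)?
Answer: 1/6300 ≈ 0.00015873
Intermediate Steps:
p(z) = 60*z (p(z) = (z*(-15))*(-4) = -15*z*(-4) = 60*z)
1/p(105) = 1/(60*105) = 1/6300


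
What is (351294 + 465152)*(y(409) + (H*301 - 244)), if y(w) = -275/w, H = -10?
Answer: -1086821073806/409 ≈ -2.6573e+9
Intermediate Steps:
(351294 + 465152)*(y(409) + (H*301 - 244)) = (351294 + 465152)*(-275/409 + (-10*301 - 244)) = 816446*(-275*1/409 + (-3010 - 244)) = 816446*(-275/409 - 3254) = 816446*(-1331161/409) = -1086821073806/409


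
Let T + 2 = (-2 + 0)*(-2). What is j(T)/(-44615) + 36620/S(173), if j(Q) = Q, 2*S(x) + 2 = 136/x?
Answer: -56529525022/936915 ≈ -60336.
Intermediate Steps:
T = 2 (T = -2 + (-2 + 0)*(-2) = -2 - 2*(-2) = -2 + 4 = 2)
S(x) = -1 + 68/x (S(x) = -1 + (136/x)/2 = -1 + 68/x)
j(T)/(-44615) + 36620/S(173) = 2/(-44615) + 36620/(((68 - 1*173)/173)) = 2*(-1/44615) + 36620/(((68 - 173)/173)) = -2/44615 + 36620/(((1/173)*(-105))) = -2/44615 + 36620/(-105/173) = -2/44615 + 36620*(-173/105) = -2/44615 - 1267052/21 = -56529525022/936915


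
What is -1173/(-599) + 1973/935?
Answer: 2278582/560065 ≈ 4.0684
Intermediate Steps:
-1173/(-599) + 1973/935 = -1173*(-1/599) + 1973*(1/935) = 1173/599 + 1973/935 = 2278582/560065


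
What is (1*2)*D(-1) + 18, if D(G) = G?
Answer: 16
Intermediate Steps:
(1*2)*D(-1) + 18 = (1*2)*(-1) + 18 = 2*(-1) + 18 = -2 + 18 = 16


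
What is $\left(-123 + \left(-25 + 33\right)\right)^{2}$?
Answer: $13225$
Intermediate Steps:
$\left(-123 + \left(-25 + 33\right)\right)^{2} = \left(-123 + 8\right)^{2} = \left(-115\right)^{2} = 13225$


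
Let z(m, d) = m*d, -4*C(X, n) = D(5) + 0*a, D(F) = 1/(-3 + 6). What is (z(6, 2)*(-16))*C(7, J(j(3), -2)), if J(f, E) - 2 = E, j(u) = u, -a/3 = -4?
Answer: 16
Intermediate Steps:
a = 12 (a = -3*(-4) = 12)
D(F) = 1/3
J(f, E) = 2 + E
C(X, n) = -1/12 (C(X, n) = -(1/3 + 0*12)/4 = -(1/3 + 0)/4 = -1/4*1/3 = -1/12)
z(m, d) = d*m
(z(6, 2)*(-16))*C(7, J(j(3), -2)) = ((2*6)*(-16))*(-1/12) = (12*(-16))*(-1/12) = -192*(-1/12) = 16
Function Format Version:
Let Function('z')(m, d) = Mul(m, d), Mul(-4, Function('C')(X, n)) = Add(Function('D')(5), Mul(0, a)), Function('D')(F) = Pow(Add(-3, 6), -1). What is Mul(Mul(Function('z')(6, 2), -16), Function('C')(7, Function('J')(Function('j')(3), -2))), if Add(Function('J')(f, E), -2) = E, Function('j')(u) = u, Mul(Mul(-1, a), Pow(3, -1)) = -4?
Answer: 16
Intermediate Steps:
a = 12 (a = Mul(-3, -4) = 12)
Function('D')(F) = Rational(1, 3) (Function('D')(F) = Pow(3, -1) = Rational(1, 3))
Function('J')(f, E) = Add(2, E)
Function('C')(X, n) = Rational(-1, 12) (Function('C')(X, n) = Mul(Rational(-1, 4), Add(Rational(1, 3), Mul(0, 12))) = Mul(Rational(-1, 4), Add(Rational(1, 3), 0)) = Mul(Rational(-1, 4), Rational(1, 3)) = Rational(-1, 12))
Function('z')(m, d) = Mul(d, m)
Mul(Mul(Function('z')(6, 2), -16), Function('C')(7, Function('J')(Function('j')(3), -2))) = Mul(Mul(Mul(2, 6), -16), Rational(-1, 12)) = Mul(Mul(12, -16), Rational(-1, 12)) = Mul(-192, Rational(-1, 12)) = 16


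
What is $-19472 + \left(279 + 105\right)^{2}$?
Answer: $127984$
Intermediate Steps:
$-19472 + \left(279 + 105\right)^{2} = -19472 + 384^{2} = -19472 + 147456 = 127984$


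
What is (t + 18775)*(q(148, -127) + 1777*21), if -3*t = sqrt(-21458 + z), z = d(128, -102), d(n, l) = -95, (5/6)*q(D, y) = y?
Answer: 697765365 - 61941*I*sqrt(21553)/5 ≈ 6.9776e+8 - 1.8187e+6*I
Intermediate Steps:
q(D, y) = 6*y/5
z = -95
t = -I*sqrt(21553)/3 (t = -sqrt(-21458 - 95)/3 = -I*sqrt(21553)/3 ≈ -48.936*I)
(t + 18775)*(q(148, -127) + 1777*21) = (-I*sqrt(21553)/3 + 18775)*((6/5)*(-127) + 1777*21) = (18775 - I*sqrt(21553)/3)*(-762/5 + 37317) = (18775 - I*sqrt(21553)/3)*(185823/5) = 697765365 - 61941*I*sqrt(21553)/5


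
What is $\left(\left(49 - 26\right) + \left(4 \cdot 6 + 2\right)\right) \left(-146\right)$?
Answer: $-7154$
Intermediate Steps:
$\left(\left(49 - 26\right) + \left(4 \cdot 6 + 2\right)\right) \left(-146\right) = \left(23 + \left(24 + 2\right)\right) \left(-146\right) = \left(23 + 26\right) \left(-146\right) = 49 \left(-146\right) = -7154$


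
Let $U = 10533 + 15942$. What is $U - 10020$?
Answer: $16455$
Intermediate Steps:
$U = 26475$
$U - 10020 = 26475 - 10020 = 16455$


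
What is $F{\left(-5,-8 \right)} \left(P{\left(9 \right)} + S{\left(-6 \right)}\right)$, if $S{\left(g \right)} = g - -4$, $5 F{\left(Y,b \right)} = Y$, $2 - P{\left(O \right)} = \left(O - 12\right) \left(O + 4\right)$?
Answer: $-39$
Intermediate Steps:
$P{\left(O \right)} = 2 - \left(-12 + O\right) \left(4 + O\right)$ ($P{\left(O \right)} = 2 - \left(O - 12\right) \left(O + 4\right) = 2 - \left(-12 + O\right) \left(4 + O\right)$)
$F{\left(Y,b \right)} = \frac{Y}{5}$
$S{\left(g \right)} = 4 + g$ ($S{\left(g \right)} = g + 4 = 4 + g$)
$F{\left(-5,-8 \right)} \left(P{\left(9 \right)} + S{\left(-6 \right)}\right) = \frac{1}{5} \left(-5\right) \left(\left(50 - 9^{2} + 8 \cdot 9\right) + \left(4 - 6\right)\right) = - (\left(50 - 81 + 72\right) - 2) = - (41 - 2) = \left(-1\right) 39 = -39$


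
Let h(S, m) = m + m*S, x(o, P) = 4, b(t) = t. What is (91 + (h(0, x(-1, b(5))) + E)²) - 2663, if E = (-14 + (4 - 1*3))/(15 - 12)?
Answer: -23147/9 ≈ -2571.9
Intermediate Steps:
h(S, m) = m + S*m
E = -13/3 (E = (-14 + (4 - 3))/3 = (-14 + 1)*(⅓) = -13*⅓ = -13/3 ≈ -4.3333)
(91 + (h(0, x(-1, b(5))) + E)²) - 2663 = (91 + (4*(1 + 0) - 13/3)²) - 2663 = (91 + (4*1 - 13/3)²) - 2663 = (91 + (4 - 13/3)²) - 2663 = (91 + (-⅓)²) - 2663 = (91 + ⅑) - 2663 = 820/9 - 2663 = -23147/9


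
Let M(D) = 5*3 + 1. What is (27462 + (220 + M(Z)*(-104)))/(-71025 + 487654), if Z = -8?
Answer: 26018/416629 ≈ 0.062449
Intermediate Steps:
M(D) = 16 (M(D) = 15 + 1 = 16)
(27462 + (220 + M(Z)*(-104)))/(-71025 + 487654) = (27462 + (220 + 16*(-104)))/(-71025 + 487654) = (27462 + (220 - 1664))/416629 = (27462 - 1444)*(1/416629) = 26018*(1/416629) = 26018/416629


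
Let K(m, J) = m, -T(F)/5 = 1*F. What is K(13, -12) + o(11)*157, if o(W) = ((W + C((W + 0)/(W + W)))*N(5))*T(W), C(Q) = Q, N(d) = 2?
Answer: -198592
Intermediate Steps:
T(F) = -5*F
o(W) = -5*W*(1 + 2*W) (o(W) = ((W + (W + 0)/(W + W))*2)*(-5*W) = ((W + W/((2*W)))*2)*(-5*W) = ((W + W*(1/(2*W)))*2)*(-5*W) = ((W + ½)*2)*(-5*W) = ((½ + W)*2)*(-5*W) = (1 + 2*W)*(-5*W) = -5*W*(1 + 2*W))
K(13, -12) + o(11)*157 = 13 - 5*11*(1 + 2*11)*157 = 13 - 5*11*(1 + 22)*157 = 13 - 5*11*23*157 = 13 - 1265*157 = 13 - 198605 = -198592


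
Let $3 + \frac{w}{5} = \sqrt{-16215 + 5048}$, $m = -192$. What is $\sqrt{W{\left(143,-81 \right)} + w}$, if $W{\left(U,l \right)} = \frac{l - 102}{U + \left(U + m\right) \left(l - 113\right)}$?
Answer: $\frac{\sqrt{-1398313782 + 465516005 i \sqrt{11167}}}{9649} \approx 16.024 + 16.486 i$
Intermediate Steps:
$W{\left(U,l \right)} = \frac{-102 + l}{U + \left(-192 + U\right) \left(-113 + l\right)}$ ($W{\left(U,l \right)} = \frac{l - 102}{U + \left(U - 192\right) \left(l - 113\right)} = \frac{-102 + l}{U + \left(-192 + U\right) \left(-113 + l\right)}$)
$w = -15 + 5 i \sqrt{11167}$ ($w = -15 + 5 \sqrt{-16215 + 5048} = -15 + 5 \sqrt{-11167} = -15 + 5 i \sqrt{11167} \approx -15.0 + 528.37 i$)
$\sqrt{W{\left(143,-81 \right)} + w} = \sqrt{\frac{-102 - 81}{21696 - -15552 - 16016 + 143 \left(-81\right)} - \left(15 - 5 i \sqrt{11167}\right)} = \sqrt{\frac{1}{21696 + 15552 - 16016 - 11583} \left(-183\right) - \left(15 - 5 i \sqrt{11167}\right)} = \sqrt{\frac{1}{9649} \left(-183\right) - \left(15 - 5 i \sqrt{11167}\right)} = \sqrt{- \frac{183}{9649} - \left(15 - 5 i \sqrt{11167}\right)} = \sqrt{- \frac{144918}{9649} + 5 i \sqrt{11167}}$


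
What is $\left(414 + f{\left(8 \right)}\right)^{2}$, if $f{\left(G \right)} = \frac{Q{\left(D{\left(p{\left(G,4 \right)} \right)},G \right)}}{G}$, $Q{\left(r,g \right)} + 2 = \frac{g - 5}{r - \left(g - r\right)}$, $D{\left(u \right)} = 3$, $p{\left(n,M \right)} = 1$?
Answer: $\frac{43784689}{256} \approx 1.7103 \cdot 10^{5}$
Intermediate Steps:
$Q{\left(r,g \right)} = -2 + \frac{-5 + g}{- g + 2 r}$ ($Q{\left(r,g \right)} = -2 + \frac{g - 5}{r - \left(g - r\right)} = -2 + \frac{-5 + g}{- g + 2 r}$)
$f{\left(G \right)} = \frac{17 - 3 G}{G \left(-6 + G\right)}$ ($f{\left(G \right)} = \frac{\frac{1}{G - 6} \left(5 - 3 G + 4 \cdot 3\right)}{G} = \frac{\frac{1}{G - 6} \left(5 - 3 G + 12\right)}{G} = \frac{\frac{1}{-6 + G} \left(17 - 3 G\right)}{G} = \frac{17 - 3 G}{G \left(-6 + G\right)}$)
$\left(414 + f{\left(8 \right)}\right)^{2} = \left(414 + \frac{17 - 24}{8 \left(-6 + 8\right)}\right)^{2} = \left(414 + \frac{17 - 24}{8 \cdot 2}\right)^{2} = \left(414 + \frac{1}{8} \cdot \frac{1}{2} \left(-7\right)\right)^{2} = \left(414 - \frac{7}{16}\right)^{2} = \left(\frac{6617}{16}\right)^{2} = \frac{43784689}{256}$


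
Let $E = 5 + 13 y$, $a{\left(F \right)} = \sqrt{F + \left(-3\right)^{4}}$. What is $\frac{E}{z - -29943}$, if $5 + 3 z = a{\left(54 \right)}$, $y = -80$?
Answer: $- \frac{278903520}{8068350841} + \frac{9315 \sqrt{15}}{8068350841} \approx -0.034563$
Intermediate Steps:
$a{\left(F \right)} = \sqrt{81 + F}$ ($a{\left(F \right)} = \sqrt{F + 81} = \sqrt{81 + F}$)
$z = - \frac{5}{3} + \sqrt{15}$ ($z = - \frac{5}{3} + \frac{\sqrt{81 + 54}}{3} = - \frac{5}{3} + \frac{\sqrt{135}}{3} = - \frac{5}{3} + \frac{3 \sqrt{15}}{3} = - \frac{5}{3} + \sqrt{15} \approx 2.2063$)
$E = -1035$ ($E = 5 + 13 \left(-80\right) = 5 - 1040 = -1035$)
$\frac{E}{z - -29943} = - \frac{1035}{\left(- \frac{5}{3} + \sqrt{15}\right) - -29943} = - \frac{1035}{\left(- \frac{5}{3} + \sqrt{15}\right) + 29943} = - \frac{1035}{\frac{89824}{3} + \sqrt{15}}$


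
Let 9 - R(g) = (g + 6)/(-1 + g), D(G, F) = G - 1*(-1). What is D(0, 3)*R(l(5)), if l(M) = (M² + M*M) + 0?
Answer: 55/7 ≈ 7.8571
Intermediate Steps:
D(G, F) = 1 + G (D(G, F) = G + 1 = 1 + G)
l(M) = 2*M² (l(M) = (M² + M²) + 0 = 2*M² + 0 = 2*M²)
R(g) = 9 - (6 + g)/(-1 + g) (R(g) = 9 - (g + 6)/(-1 + g) = 9 - (6 + g)/(-1 + g))
D(0, 3)*R(l(5)) = (1 + 0)*((-15 + 8*(2*5²))/(-1 + 2*5²)) = 1*((-15 + 8*(2*25))/(-1 + 2*25)) = 1*((-15 + 8*50)/(-1 + 50)) = 1*((-15 + 400)/49) = 1*((1/49)*385) = 1*(55/7) = 55/7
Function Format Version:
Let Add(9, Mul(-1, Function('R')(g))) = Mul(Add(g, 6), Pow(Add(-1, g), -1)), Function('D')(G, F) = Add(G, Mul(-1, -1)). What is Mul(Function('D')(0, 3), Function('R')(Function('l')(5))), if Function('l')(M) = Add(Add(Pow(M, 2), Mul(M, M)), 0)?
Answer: Rational(55, 7) ≈ 7.8571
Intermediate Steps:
Function('D')(G, F) = Add(1, G) (Function('D')(G, F) = Add(G, 1) = Add(1, G))
Function('l')(M) = Mul(2, Pow(M, 2)) (Function('l')(M) = Add(Add(Pow(M, 2), Pow(M, 2)), 0) = Add(Mul(2, Pow(M, 2)), 0) = Mul(2, Pow(M, 2)))
Function('R')(g) = Add(9, Mul(-1, Pow(Add(-1, g), -1), Add(6, g))) (Function('R')(g) = Add(9, Mul(-1, Mul(Add(g, 6), Pow(Add(-1, g), -1)))) = Add(9, Mul(-1, Mul(Add(6, g), Pow(Add(-1, g), -1)))) = Add(9, Mul(-1, Mul(Pow(Add(-1, g), -1), Add(6, g)))) = Add(9, Mul(-1, Pow(Add(-1, g), -1), Add(6, g))))
Mul(Function('D')(0, 3), Function('R')(Function('l')(5))) = Mul(Add(1, 0), Mul(Pow(Add(-1, Mul(2, Pow(5, 2))), -1), Add(-15, Mul(8, Mul(2, Pow(5, 2)))))) = Mul(1, Mul(Pow(Add(-1, Mul(2, 25)), -1), Add(-15, Mul(8, Mul(2, 25))))) = Mul(1, Mul(Pow(Add(-1, 50), -1), Add(-15, Mul(8, 50)))) = Mul(1, Mul(Pow(49, -1), Add(-15, 400))) = Mul(1, Mul(Rational(1, 49), 385)) = Mul(1, Rational(55, 7)) = Rational(55, 7)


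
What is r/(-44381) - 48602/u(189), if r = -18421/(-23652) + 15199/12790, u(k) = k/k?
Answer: -326256854104389149/6712827739740 ≈ -48602.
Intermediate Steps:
u(k) = 1
r = 297545669/151254540 (r = -18421*(-1/23652) + 15199*(1/12790) = 18421/23652 + 15199/12790 = 297545669/151254540 ≈ 1.9672)
r/(-44381) - 48602/u(189) = (297545669/151254540)/(-44381) - 48602/1 = (297545669/151254540)*(-1/44381) - 48602*1 = -297545669/6712827739740 - 48602 = -326256854104389149/6712827739740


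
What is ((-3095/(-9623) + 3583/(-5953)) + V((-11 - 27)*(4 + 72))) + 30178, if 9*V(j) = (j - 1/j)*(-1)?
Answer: 5045725076625217/165441156472 ≈ 30499.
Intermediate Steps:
V(j) = -j/9 + 1/(9*j) (V(j) = ((j - 1/j)*(-1))/9 = (1/j - j)/9 = -j/9 + 1/(9*j))
((-3095/(-9623) + 3583/(-5953)) + V((-11 - 27)*(4 + 72))) + 30178 = ((-3095/(-9623) + 3583/(-5953)) + (1 - ((-11 - 27)*(4 + 72))²)/(9*(((-11 - 27)*(4 + 72))))) + 30178 = ((-3095*(-1/9623) + 3583*(-1/5953)) + (1 - (-38*76)²)/(9*((-38*76)))) + 30178 = ((3095/9623 - 3583/5953) + (⅑)*(1 - 1*(-2888)²)/(-2888)) + 30178 = (-16054674/57285719 + (⅑)*(-1/2888)*(1 - 1*8340544)) + 30178 = (-16054674/57285719 + (⅑)*(-1/2888)*(1 - 8340544)) + 30178 = (-16054674/57285719 + (⅑)*(-1/2888)*(-8340543)) + 30178 = (-16054674/57285719 + 926727/2888) + 30178 = 53041856613201/165441156472 + 30178 = 5045725076625217/165441156472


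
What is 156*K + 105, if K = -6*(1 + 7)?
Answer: -7383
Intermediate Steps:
K = -48 (K = -6*8 = -48)
156*K + 105 = 156*(-48) + 105 = -7488 + 105 = -7383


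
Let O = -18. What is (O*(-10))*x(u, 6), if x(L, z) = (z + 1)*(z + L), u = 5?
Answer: 13860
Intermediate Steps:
x(L, z) = (1 + z)*(L + z)
(O*(-10))*x(u, 6) = (-18*(-10))*(5 + 6 + 6**2 + 5*6) = 180*(5 + 6 + 36 + 30) = 180*77 = 13860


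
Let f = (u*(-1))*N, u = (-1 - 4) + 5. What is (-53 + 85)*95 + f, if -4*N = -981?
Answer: 3040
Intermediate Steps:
N = 981/4 (N = -¼*(-981) = 981/4 ≈ 245.25)
u = 0 (u = -5 + 5 = 0)
f = 0 (f = (0*(-1))*(981/4) = 0*(981/4) = 0)
(-53 + 85)*95 + f = (-53 + 85)*95 + 0 = 32*95 + 0 = 3040 + 0 = 3040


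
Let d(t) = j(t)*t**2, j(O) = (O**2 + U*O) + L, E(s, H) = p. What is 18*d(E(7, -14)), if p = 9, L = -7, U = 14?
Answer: 291600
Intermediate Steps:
E(s, H) = 9
j(O) = -7 + O**2 + 14*O (j(O) = (O**2 + 14*O) - 7 = -7 + O**2 + 14*O)
d(t) = t**2*(-7 + t**2 + 14*t) (d(t) = (-7 + t**2 + 14*t)*t**2 = t**2*(-7 + t**2 + 14*t))
18*d(E(7, -14)) = 18*(9**2*(-7 + 9**2 + 14*9)) = 18*(81*(-7 + 81 + 126)) = 18*(81*200) = 18*16200 = 291600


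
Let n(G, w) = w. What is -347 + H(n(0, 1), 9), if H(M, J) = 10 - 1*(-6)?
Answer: -331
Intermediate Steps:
H(M, J) = 16 (H(M, J) = 10 + 6 = 16)
-347 + H(n(0, 1), 9) = -347 + 16 = -331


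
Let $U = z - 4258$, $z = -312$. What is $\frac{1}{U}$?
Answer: $- \frac{1}{4570} \approx -0.00021882$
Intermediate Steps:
$U = -4570$ ($U = -312 - 4258 = -4570$)
$\frac{1}{U} = \frac{1}{-4570} = - \frac{1}{4570}$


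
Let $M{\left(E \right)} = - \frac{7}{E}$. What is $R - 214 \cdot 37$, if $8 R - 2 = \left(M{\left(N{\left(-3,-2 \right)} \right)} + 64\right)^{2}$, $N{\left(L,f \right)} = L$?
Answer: $- \frac{530477}{72} \approx -7367.7$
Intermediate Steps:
$R = \frac{39619}{72}$ ($R = \frac{1}{4} + \frac{\left(- \frac{7}{-3} + 64\right)^{2}}{8} = \frac{1}{4} + \frac{\left(\left(-7\right) \left(- \frac{1}{3}\right) + 64\right)^{2}}{8} = \frac{1}{4} + \frac{\left(\frac{7}{3} + 64\right)^{2}}{8} = \frac{1}{4} + \frac{\left(\frac{199}{3}\right)^{2}}{8} = \frac{1}{4} + \frac{1}{8} \cdot \frac{39601}{9} = \frac{1}{4} + \frac{39601}{72} = \frac{39619}{72} \approx 550.26$)
$R - 214 \cdot 37 = \frac{39619}{72} - 214 \cdot 37 = \frac{39619}{72} - 7918 = - \frac{530477}{72}$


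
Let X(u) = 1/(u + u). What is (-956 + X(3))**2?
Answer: 32890225/36 ≈ 9.1362e+5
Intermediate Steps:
X(u) = 1/(2*u)
(-956 + X(3))**2 = (-956 + (1/2)/3)**2 = (-956 + (1/2)*(1/3))**2 = (-956 + 1/6)**2 = (-5735/6)**2 = 32890225/36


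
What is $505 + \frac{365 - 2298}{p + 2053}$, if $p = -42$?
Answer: $\frac{1013622}{2011} \approx 504.04$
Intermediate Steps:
$505 + \frac{365 - 2298}{p + 2053} = 505 + \frac{365 - 2298}{-42 + 2053} = 505 - \frac{1933}{2011} = \frac{1013622}{2011}$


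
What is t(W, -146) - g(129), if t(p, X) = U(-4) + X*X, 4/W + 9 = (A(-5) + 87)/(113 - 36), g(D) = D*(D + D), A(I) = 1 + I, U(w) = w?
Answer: -11970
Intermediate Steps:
g(D) = 2*D² (g(D) = D*(2*D) = 2*D²)
W = -154/305 (W = 4/(-9 + ((1 - 5) + 87)/(113 - 36)) = 4/(-9 + (-4 + 87)/77) = 4/(-9 + 83*(1/77)) = 4/(-9 + 83/77) = 4/(-610/77) = 4*(-77/610) = -154/305 ≈ -0.50492)
t(p, X) = -4 + X² (t(p, X) = -4 + X*X = -4 + X²)
t(W, -146) - g(129) = (-4 + (-146)²) - 2*129² = (-4 + 21316) - 2*16641 = 21312 - 1*33282 = 21312 - 33282 = -11970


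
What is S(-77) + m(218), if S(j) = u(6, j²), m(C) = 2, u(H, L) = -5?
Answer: -3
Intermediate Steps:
S(j) = -5
S(-77) + m(218) = -5 + 2 = -3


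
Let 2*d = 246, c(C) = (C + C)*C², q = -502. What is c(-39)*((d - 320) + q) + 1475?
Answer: 82929437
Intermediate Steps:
c(C) = 2*C³ (c(C) = (2*C)*C² = 2*C³)
d = 123 (d = (½)*246 = 123)
c(-39)*((d - 320) + q) + 1475 = (2*(-39)³)*((123 - 320) - 502) + 1475 = (2*(-59319))*(-197 - 502) + 1475 = -118638*(-699) + 1475 = 82927962 + 1475 = 82929437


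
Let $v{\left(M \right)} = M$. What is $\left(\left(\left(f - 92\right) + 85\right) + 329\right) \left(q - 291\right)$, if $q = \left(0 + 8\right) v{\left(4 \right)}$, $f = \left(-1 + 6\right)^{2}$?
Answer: $-89873$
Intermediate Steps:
$f = 25$ ($f = 5^{2} = 25$)
$q = 32$ ($q = \left(0 + 8\right) 4 = 8 \cdot 4 = 32$)
$\left(\left(\left(f - 92\right) + 85\right) + 329\right) \left(q - 291\right) = \left(\left(\left(25 - 92\right) + 85\right) + 329\right) \left(32 - 291\right) = \left(\left(-67 + 85\right) + 329\right) \left(-259\right) = \left(18 + 329\right) \left(-259\right) = 347 \left(-259\right) = -89873$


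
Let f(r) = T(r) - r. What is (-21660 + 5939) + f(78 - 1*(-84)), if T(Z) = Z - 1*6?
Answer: -15727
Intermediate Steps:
T(Z) = -6 + Z (T(Z) = Z - 6 = -6 + Z)
f(r) = -6 (f(r) = (-6 + r) - r = -6)
(-21660 + 5939) + f(78 - 1*(-84)) = (-21660 + 5939) - 6 = -15721 - 6 = -15727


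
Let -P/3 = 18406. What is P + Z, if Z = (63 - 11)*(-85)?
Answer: -59638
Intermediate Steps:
P = -55218 (P = -3*18406 = -55218)
Z = -4420 (Z = 52*(-85) = -4420)
P + Z = -55218 - 4420 = -59638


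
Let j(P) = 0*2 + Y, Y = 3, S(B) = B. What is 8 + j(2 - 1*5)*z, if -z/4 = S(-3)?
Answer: 44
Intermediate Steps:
j(P) = 3 (j(P) = 0*2 + 3 = 0 + 3 = 3)
z = 12 (z = -4*(-3) = 12)
8 + j(2 - 1*5)*z = 8 + 3*12 = 8 + 36 = 44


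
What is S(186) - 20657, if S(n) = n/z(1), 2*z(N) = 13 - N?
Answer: -20626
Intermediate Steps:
z(N) = 13/2 - N/2 (z(N) = (13 - N)/2 = 13/2 - N/2)
S(n) = n/6 (S(n) = n/(13/2 - ½*1) = n/(13/2 - ½) = n/6)
S(186) - 20657 = (⅙)*186 - 20657 = 31 - 20657 = -20626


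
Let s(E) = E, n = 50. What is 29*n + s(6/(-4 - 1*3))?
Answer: 10144/7 ≈ 1449.1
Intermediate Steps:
29*n + s(6/(-4 - 1*3)) = 29*50 + 6/(-4 - 1*3) = 1450 + 6/(-4 - 3) = 1450 + 6/(-7) = 1450 + 6*(-⅐) = 1450 - 6/7 = 10144/7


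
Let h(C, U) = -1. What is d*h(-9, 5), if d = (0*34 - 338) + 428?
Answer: -90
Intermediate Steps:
d = 90 (d = (0 - 338) + 428 = -338 + 428 = 90)
d*h(-9, 5) = 90*(-1) = -90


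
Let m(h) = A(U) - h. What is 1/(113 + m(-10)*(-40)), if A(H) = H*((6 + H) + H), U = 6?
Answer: -1/4607 ≈ -0.00021706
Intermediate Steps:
A(H) = H*(6 + 2*H)
m(h) = 108 - h (m(h) = 2*6*(3 + 6) - h = 2*6*9 - h = 108 - h)
1/(113 + m(-10)*(-40)) = 1/(113 + (108 - 1*(-10))*(-40)) = 1/(113 + (108 + 10)*(-40)) = 1/(113 + 118*(-40)) = 1/(113 - 4720) = 1/(-4607) = -1/4607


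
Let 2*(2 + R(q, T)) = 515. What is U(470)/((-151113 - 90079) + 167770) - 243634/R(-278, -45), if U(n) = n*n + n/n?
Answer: -35889071507/37518642 ≈ -956.57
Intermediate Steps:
R(q, T) = 511/2 (R(q, T) = -2 + (1/2)*515 = -2 + 515/2 = 511/2)
U(n) = 1 + n**2 (U(n) = n**2 + 1 = 1 + n**2)
U(470)/((-151113 - 90079) + 167770) - 243634/R(-278, -45) = (1 + 470**2)/((-151113 - 90079) + 167770) - 243634/511/2 = (1 + 220900)/(-241192 + 167770) - 243634*2/511 = 220901/(-73422) - 487268/511 = 220901*(-1/73422) - 487268/511 = -220901/73422 - 487268/511 = -35889071507/37518642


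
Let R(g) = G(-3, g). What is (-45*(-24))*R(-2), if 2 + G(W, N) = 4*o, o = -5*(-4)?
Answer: 84240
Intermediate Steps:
o = 20
G(W, N) = 78 (G(W, N) = -2 + 4*20 = -2 + 80 = 78)
R(g) = 78
(-45*(-24))*R(-2) = -45*(-24)*78 = 1080*78 = 84240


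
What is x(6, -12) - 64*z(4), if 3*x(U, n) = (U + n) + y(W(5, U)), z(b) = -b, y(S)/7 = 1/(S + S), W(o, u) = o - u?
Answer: 1517/6 ≈ 252.83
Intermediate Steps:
y(S) = 7/(2*S) (y(S) = 7/(S + S) = 7/((2*S)) = 7*(1/(2*S)) = 7/(2*S))
x(U, n) = U/3 + n/3 + 7/(6*(5 - U)) (x(U, n) = ((U + n) + 7/(2*(5 - U)))/3 = (U + n + 7/(2*(5 - U)))/3 = U/3 + n/3 + 7/(6*(5 - U)))
x(6, -12) - 64*z(4) = (-7 + 2*(-5 + 6)*(6 - 12))/(6*(-5 + 6)) - (-64)*4 = (⅙)*(-7 + 2*1*(-6))/1 - 64*(-4) = (⅙)*1*(-7 - 12) + 256 = (⅙)*1*(-19) + 256 = -19/6 + 256 = 1517/6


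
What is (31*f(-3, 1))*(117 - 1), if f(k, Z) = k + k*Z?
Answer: -21576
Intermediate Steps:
f(k, Z) = k + Z*k
(31*f(-3, 1))*(117 - 1) = (31*(-3*(1 + 1)))*(117 - 1) = (31*(-3*2))*116 = (31*(-6))*116 = -186*116 = -21576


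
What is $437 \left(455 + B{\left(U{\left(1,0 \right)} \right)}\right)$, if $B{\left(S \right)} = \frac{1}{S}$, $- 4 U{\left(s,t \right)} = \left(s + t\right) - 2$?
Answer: $200583$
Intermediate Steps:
$U{\left(s,t \right)} = \frac{1}{2} - \frac{s}{4} - \frac{t}{4}$ ($U{\left(s,t \right)} = - \frac{\left(s + t\right) - 2}{4} = - \frac{-2 + s + t}{4} = \frac{1}{2} - \frac{s}{4} - \frac{t}{4}$)
$437 \left(455 + B{\left(U{\left(1,0 \right)} \right)}\right) = 437 \left(455 + \frac{1}{\frac{1}{2} - \frac{1}{4} - 0}\right) = 437 \left(455 + \frac{1}{\frac{1}{2} - \frac{1}{4} + 0}\right) = 437 \left(455 + \frac{1}{\frac{1}{4}}\right) = 437 \left(455 + 4\right) = 437 \cdot 459 = 200583$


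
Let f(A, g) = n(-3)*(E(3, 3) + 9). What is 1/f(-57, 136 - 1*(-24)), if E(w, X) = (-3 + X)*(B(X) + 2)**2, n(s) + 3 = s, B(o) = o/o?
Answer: -1/54 ≈ -0.018519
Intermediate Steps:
B(o) = 1
n(s) = -3 + s
E(w, X) = -27 + 9*X (E(w, X) = (-3 + X)*(1 + 2)**2 = (-3 + X)*3**2 = (-3 + X)*9 = -27 + 9*X)
f(A, g) = -54 (f(A, g) = (-3 - 3)*((-27 + 9*3) + 9) = -6*((-27 + 27) + 9) = -6*(0 + 9) = -6*9 = -54)
1/f(-57, 136 - 1*(-24)) = 1/(-54) = -1/54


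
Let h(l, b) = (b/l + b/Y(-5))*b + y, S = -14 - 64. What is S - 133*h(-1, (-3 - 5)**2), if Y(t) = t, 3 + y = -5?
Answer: 3273538/5 ≈ 6.5471e+5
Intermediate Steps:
y = -8 (y = -3 - 5 = -8)
S = -78
h(l, b) = -8 + b*(-b/5 + b/l) (h(l, b) = (b/l + b/(-5))*b - 8 = (b/l + b*(-1/5))*b - 8 = (b/l - b/5)*b - 8 = (-b/5 + b/l)*b - 8 = b*(-b/5 + b/l) - 8 = -8 + b*(-b/5 + b/l))
S - 133*h(-1, (-3 - 5)**2) = -78 - 133*(-8 - (-3 - 5)**4/5 + ((-3 - 5)**2)**2/(-1)) = -78 - 133*(-8 - ((-8)**2)**2/5 + ((-8)**2)**2*(-1)) = -78 - 133*(-8 - 1/5*64**2 + 64**2*(-1)) = -78 - 133*(-8 - 1/5*4096 + 4096*(-1)) = -78 - 133*(-8 - 4096/5 - 4096) = -78 - 133*(-24616/5) = -78 + 3273928/5 = 3273538/5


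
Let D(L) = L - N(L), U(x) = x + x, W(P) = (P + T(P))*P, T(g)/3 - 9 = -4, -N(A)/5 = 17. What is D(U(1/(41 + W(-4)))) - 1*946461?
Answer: -2839130/3 ≈ -9.4638e+5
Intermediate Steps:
N(A) = -85 (N(A) = -5*17 = -85)
T(g) = 15 (T(g) = 27 + 3*(-4) = 27 - 12 = 15)
W(P) = P*(15 + P) (W(P) = (P + 15)*P = (15 + P)*P = P*(15 + P))
U(x) = 2*x
D(L) = 85 + L (D(L) = L - 1*(-85) = L + 85 = 85 + L)
D(U(1/(41 + W(-4)))) - 1*946461 = (85 + 2/(41 - 4*(15 - 4))) - 1*946461 = (85 + 2/(41 - 4*11)) - 946461 = (85 + 2/(41 - 44)) - 946461 = (85 + 2/(-3)) - 946461 = (85 + 2*(-1/3)) - 946461 = (85 - 2/3) - 946461 = 253/3 - 946461 = -2839130/3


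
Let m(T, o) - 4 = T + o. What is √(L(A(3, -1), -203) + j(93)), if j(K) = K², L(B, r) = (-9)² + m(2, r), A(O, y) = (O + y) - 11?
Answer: √8533 ≈ 92.374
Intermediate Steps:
A(O, y) = -11 + O + y
m(T, o) = 4 + T + o (m(T, o) = 4 + (T + o) = 4 + T + o)
L(B, r) = 87 + r (L(B, r) = (-9)² + (4 + 2 + r) = 81 + (6 + r) = 87 + r)
√(L(A(3, -1), -203) + j(93)) = √((87 - 203) + 93²) = √(-116 + 8649) = √8533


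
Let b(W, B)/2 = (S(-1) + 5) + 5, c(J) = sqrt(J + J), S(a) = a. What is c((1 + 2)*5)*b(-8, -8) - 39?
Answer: -39 + 18*sqrt(30) ≈ 59.590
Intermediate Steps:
c(J) = sqrt(2)*sqrt(J) (c(J) = sqrt(2*J) = sqrt(2)*sqrt(J))
b(W, B) = 18 (b(W, B) = 2*((-1 + 5) + 5) = 2*(4 + 5) = 2*9 = 18)
c((1 + 2)*5)*b(-8, -8) - 39 = (sqrt(2)*sqrt((1 + 2)*5))*18 - 39 = (sqrt(2)*sqrt(3*5))*18 - 39 = (sqrt(2)*sqrt(15))*18 - 39 = sqrt(30)*18 - 39 = 18*sqrt(30) - 39 = -39 + 18*sqrt(30)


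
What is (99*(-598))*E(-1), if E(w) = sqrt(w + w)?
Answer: -59202*I*sqrt(2) ≈ -83724.0*I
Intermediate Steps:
E(w) = sqrt(2)*sqrt(w) (E(w) = sqrt(2*w) = sqrt(2)*sqrt(w))
(99*(-598))*E(-1) = (99*(-598))*(sqrt(2)*sqrt(-1)) = -59202*sqrt(2)*I = -59202*I*sqrt(2)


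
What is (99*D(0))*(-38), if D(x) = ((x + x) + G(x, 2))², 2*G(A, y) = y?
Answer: -3762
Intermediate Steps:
G(A, y) = y/2
D(x) = (1 + 2*x)² (D(x) = ((x + x) + (½)*2)² = (2*x + 1)² = (1 + 2*x)²)
(99*D(0))*(-38) = (99*(1 + 2*0)²)*(-38) = (99*(1 + 0)²)*(-38) = (99*1²)*(-38) = (99*1)*(-38) = 99*(-38) = -3762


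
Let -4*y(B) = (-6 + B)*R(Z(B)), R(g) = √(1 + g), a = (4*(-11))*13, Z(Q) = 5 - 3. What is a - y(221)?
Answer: -572 + 215*√3/4 ≈ -478.90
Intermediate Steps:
Z(Q) = 2
a = -572 (a = -44*13 = -572)
y(B) = -√3*(-6 + B)/4 (y(B) = -(-6 + B)*√(1 + 2)/4 = -(-6 + B)*√3/4 = -√3*(-6 + B)/4)
a - y(221) = -572 - √3*(6 - 1*221)/4 = -572 - √3*(6 - 221)/4 = -572 - √3*(-215)/4 = -572 - (-215)*√3/4 = -572 + 215*√3/4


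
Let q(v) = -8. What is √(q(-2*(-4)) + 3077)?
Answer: 3*√341 ≈ 55.399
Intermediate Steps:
√(q(-2*(-4)) + 3077) = √(-8 + 3077) = √3069 = 3*√341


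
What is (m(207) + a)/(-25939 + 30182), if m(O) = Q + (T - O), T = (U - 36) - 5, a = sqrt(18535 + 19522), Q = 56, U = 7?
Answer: -185/4243 + sqrt(38057)/4243 ≈ 0.0023762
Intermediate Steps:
a = sqrt(38057) ≈ 195.08
T = -34 (T = (7 - 36) - 5 = -29 - 5 = -34)
m(O) = 22 - O (m(O) = 56 + (-34 - O) = 22 - O)
(m(207) + a)/(-25939 + 30182) = ((22 - 1*207) + sqrt(38057))/(-25939 + 30182) = ((22 - 207) + sqrt(38057))/4243 = (-185 + sqrt(38057))*(1/4243) = -185/4243 + sqrt(38057)/4243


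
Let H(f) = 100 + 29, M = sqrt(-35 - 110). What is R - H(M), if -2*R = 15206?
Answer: -7732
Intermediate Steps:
M = I*sqrt(145) (M = sqrt(-145) = I*sqrt(145) ≈ 12.042*I)
R = -7603 (R = -1/2*15206 = -7603)
H(f) = 129
R - H(M) = -7603 - 1*129 = -7603 - 129 = -7732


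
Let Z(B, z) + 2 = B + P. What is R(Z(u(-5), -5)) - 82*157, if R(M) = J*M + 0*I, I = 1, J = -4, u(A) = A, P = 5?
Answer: -12866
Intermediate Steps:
Z(B, z) = 3 + B (Z(B, z) = -2 + (B + 5) = -2 + (5 + B) = 3 + B)
R(M) = -4*M (R(M) = -4*M + 0*1 = -4*M + 0 = -4*M)
R(Z(u(-5), -5)) - 82*157 = -4*(3 - 5) - 82*157 = -4*(-2) - 12874 = 8 - 12874 = -12866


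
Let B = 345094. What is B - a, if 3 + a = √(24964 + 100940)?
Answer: 345097 - 4*√7869 ≈ 3.4474e+5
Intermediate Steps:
a = -3 + 4*√7869 (a = -3 + √(24964 + 100940) = -3 + √125904 = -3 + 4*√7869 ≈ 351.83)
B - a = 345094 - (-3 + 4*√7869) = 345094 + (3 - 4*√7869) = 345097 - 4*√7869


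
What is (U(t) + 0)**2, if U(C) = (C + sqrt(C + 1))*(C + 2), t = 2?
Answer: 112 + 64*sqrt(3) ≈ 222.85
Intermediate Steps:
U(C) = (2 + C)*(C + sqrt(1 + C)) (U(C) = (C + sqrt(1 + C))*(2 + C) = (2 + C)*(C + sqrt(1 + C)))
(U(t) + 0)**2 = ((2**2 + 2*2 + 2*sqrt(1 + 2) + 2*sqrt(1 + 2)) + 0)**2 = ((4 + 4 + 2*sqrt(3) + 2*sqrt(3)) + 0)**2 = ((8 + 4*sqrt(3)) + 0)**2 = (8 + 4*sqrt(3))**2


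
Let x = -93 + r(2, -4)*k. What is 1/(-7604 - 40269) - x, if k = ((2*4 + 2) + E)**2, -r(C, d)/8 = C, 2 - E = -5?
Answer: 225816940/47873 ≈ 4717.0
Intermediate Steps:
E = 7 (E = 2 - 1*(-5) = 2 + 5 = 7)
r(C, d) = -8*C
k = 289 (k = ((2*4 + 2) + 7)**2 = ((8 + 2) + 7)**2 = (10 + 7)**2 = 17**2 = 289)
x = -4717 (x = -93 - 8*2*289 = -93 - 16*289 = -93 - 4624 = -4717)
1/(-7604 - 40269) - x = 1/(-7604 - 40269) - 1*(-4717) = 1/(-47873) + 4717 = -1/47873 + 4717 = 225816940/47873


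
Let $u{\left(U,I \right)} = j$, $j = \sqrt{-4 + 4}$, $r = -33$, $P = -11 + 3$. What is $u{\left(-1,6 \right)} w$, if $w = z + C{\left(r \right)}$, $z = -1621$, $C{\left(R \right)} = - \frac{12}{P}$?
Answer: $0$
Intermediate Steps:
$P = -8$
$C{\left(R \right)} = \frac{3}{2}$ ($C{\left(R \right)} = - \frac{12}{-8} = \left(-12\right) \left(- \frac{1}{8}\right) = \frac{3}{2}$)
$w = - \frac{3239}{2}$ ($w = -1621 + \frac{3}{2} = - \frac{3239}{2} \approx -1619.5$)
$j = 0$ ($j = \sqrt{0} = 0$)
$u{\left(U,I \right)} = 0$
$u{\left(-1,6 \right)} w = 0 \left(- \frac{3239}{2}\right) = 0$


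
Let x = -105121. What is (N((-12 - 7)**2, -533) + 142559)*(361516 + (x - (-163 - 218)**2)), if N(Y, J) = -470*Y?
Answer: -3015664974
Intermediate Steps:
(N((-12 - 7)**2, -533) + 142559)*(361516 + (x - (-163 - 218)**2)) = (-470*(-12 - 7)**2 + 142559)*(361516 + (-105121 - (-163 - 218)**2)) = (-470*(-19)**2 + 142559)*(361516 + (-105121 - 1*(-381)**2)) = (-470*361 + 142559)*(361516 + (-105121 - 1*145161)) = (-169670 + 142559)*(361516 + (-105121 - 145161)) = -27111*(361516 - 250282) = -27111*111234 = -3015664974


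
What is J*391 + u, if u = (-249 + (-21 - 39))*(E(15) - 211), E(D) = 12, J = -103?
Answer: 21218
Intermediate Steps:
u = 61491 (u = (-249 + (-21 - 39))*(12 - 211) = (-249 - 60)*(-199) = -309*(-199) = 61491)
J*391 + u = -103*391 + 61491 = -40273 + 61491 = 21218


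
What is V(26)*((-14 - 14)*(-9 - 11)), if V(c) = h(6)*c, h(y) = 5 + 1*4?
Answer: 131040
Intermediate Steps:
h(y) = 9 (h(y) = 5 + 4 = 9)
V(c) = 9*c
V(26)*((-14 - 14)*(-9 - 11)) = (9*26)*((-14 - 14)*(-9 - 11)) = 234*(-28*(-20)) = 234*560 = 131040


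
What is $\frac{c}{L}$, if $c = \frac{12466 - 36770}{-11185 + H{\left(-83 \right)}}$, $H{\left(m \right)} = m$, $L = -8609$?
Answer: $- \frac{6076}{24251553} \approx -0.00025054$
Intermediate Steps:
$c = \frac{6076}{2817}$ ($c = \frac{12466 - 36770}{-11185 - 83} = - \frac{24304}{-11268} = \left(-24304\right) \left(- \frac{1}{11268}\right) = \frac{6076}{2817} \approx 2.1569$)
$\frac{c}{L} = \frac{6076}{2817 \left(-8609\right)} = \frac{6076}{2817} \left(- \frac{1}{8609}\right) = - \frac{6076}{24251553}$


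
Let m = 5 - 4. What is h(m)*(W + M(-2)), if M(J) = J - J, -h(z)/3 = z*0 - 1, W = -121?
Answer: -363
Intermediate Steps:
m = 1
h(z) = 3 (h(z) = -3*(z*0 - 1) = -3*(0 - 1) = -3*(-1) = 3)
M(J) = 0
h(m)*(W + M(-2)) = 3*(-121 + 0) = 3*(-121) = -363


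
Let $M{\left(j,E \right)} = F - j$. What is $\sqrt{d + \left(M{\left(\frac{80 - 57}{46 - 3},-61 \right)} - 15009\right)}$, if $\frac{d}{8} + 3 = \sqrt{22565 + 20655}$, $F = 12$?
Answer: $\frac{\sqrt{-27774818 + 29584 \sqrt{10805}}}{43} \approx 115.58 i$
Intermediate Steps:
$M{\left(j,E \right)} = 12 - j$
$d = -24 + 16 \sqrt{10805}$ ($d = -24 + 8 \sqrt{22565 + 20655} = -24 + 8 \sqrt{43220} = -24 + 8 \cdot 2 \sqrt{10805} = -24 + 16 \sqrt{10805} \approx 1639.2$)
$\sqrt{d + \left(M{\left(\frac{80 - 57}{46 - 3},-61 \right)} - 15009\right)} = \sqrt{\left(-24 + 16 \sqrt{10805}\right) - \left(14997 + \frac{80 - 57}{46 - 3}\right)} = \sqrt{\left(-24 + 16 \sqrt{10805}\right) - \left(14997 + \frac{23}{43}\right)} = \sqrt{\left(-24 + 16 \sqrt{10805}\right) + \left(\left(12 - \frac{23}{43}\right) - 15009\right)} = \sqrt{\left(-24 + 16 \sqrt{10805}\right) + \left(\frac{493}{43} - 15009\right)} = \sqrt{\left(-24 + 16 \sqrt{10805}\right) - \frac{644894}{43}} = \sqrt{- \frac{645926}{43} + 16 \sqrt{10805}}$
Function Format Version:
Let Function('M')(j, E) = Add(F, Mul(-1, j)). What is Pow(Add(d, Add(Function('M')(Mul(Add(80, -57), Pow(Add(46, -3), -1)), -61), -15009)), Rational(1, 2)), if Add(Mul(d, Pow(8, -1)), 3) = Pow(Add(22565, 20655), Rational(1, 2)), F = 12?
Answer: Mul(Rational(1, 43), Pow(Add(-27774818, Mul(29584, Pow(10805, Rational(1, 2)))), Rational(1, 2))) ≈ Mul(115.58, I)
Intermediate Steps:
Function('M')(j, E) = Add(12, Mul(-1, j))
d = Add(-24, Mul(16, Pow(10805, Rational(1, 2)))) (d = Add(-24, Mul(8, Pow(Add(22565, 20655), Rational(1, 2)))) = Add(-24, Mul(8, Pow(43220, Rational(1, 2)))) = Add(-24, Mul(8, Mul(2, Pow(10805, Rational(1, 2))))) = Add(-24, Mul(16, Pow(10805, Rational(1, 2)))) ≈ 1639.2)
Pow(Add(d, Add(Function('M')(Mul(Add(80, -57), Pow(Add(46, -3), -1)), -61), -15009)), Rational(1, 2)) = Pow(Add(Add(-24, Mul(16, Pow(10805, Rational(1, 2)))), Add(Add(12, Mul(-1, Mul(Add(80, -57), Pow(Add(46, -3), -1)))), -15009)), Rational(1, 2)) = Pow(Add(Add(-24, Mul(16, Pow(10805, Rational(1, 2)))), Add(Add(12, Mul(-1, Mul(23, Pow(43, -1)))), -15009)), Rational(1, 2)) = Pow(Add(Add(-24, Mul(16, Pow(10805, Rational(1, 2)))), Add(Add(12, Mul(-1, Mul(23, Rational(1, 43)))), -15009)), Rational(1, 2)) = Pow(Add(Add(-24, Mul(16, Pow(10805, Rational(1, 2)))), Add(Add(12, Mul(-1, Rational(23, 43))), -15009)), Rational(1, 2)) = Pow(Add(Add(-24, Mul(16, Pow(10805, Rational(1, 2)))), Add(Add(12, Rational(-23, 43)), -15009)), Rational(1, 2)) = Pow(Add(Add(-24, Mul(16, Pow(10805, Rational(1, 2)))), Add(Rational(493, 43), -15009)), Rational(1, 2)) = Pow(Add(Add(-24, Mul(16, Pow(10805, Rational(1, 2)))), Rational(-644894, 43)), Rational(1, 2)) = Pow(Add(Rational(-645926, 43), Mul(16, Pow(10805, Rational(1, 2)))), Rational(1, 2))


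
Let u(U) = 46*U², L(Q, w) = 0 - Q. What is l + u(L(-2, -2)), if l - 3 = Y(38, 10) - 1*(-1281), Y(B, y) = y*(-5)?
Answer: 1418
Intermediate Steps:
L(Q, w) = -Q
Y(B, y) = -5*y
l = 1234 (l = 3 + (-5*10 - 1*(-1281)) = 3 + (-50 + 1281) = 3 + 1231 = 1234)
l + u(L(-2, -2)) = 1234 + 46*(-1*(-2))² = 1234 + 46*2² = 1234 + 46*4 = 1234 + 184 = 1418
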